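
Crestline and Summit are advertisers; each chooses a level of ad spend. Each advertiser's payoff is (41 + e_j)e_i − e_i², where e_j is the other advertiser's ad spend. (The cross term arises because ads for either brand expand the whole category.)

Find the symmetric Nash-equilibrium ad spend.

Crestline's payoff is (41 + e_S)e_C − e_C².
∂π/∂e_C = 41 + e_S − 2e_C = 0, so e_C = 20.5 + 0.5e_S.
By symmetry e_S = e_C; substituting into the reaction function, 0.5e_C = 20.5 and e_C = 41.

41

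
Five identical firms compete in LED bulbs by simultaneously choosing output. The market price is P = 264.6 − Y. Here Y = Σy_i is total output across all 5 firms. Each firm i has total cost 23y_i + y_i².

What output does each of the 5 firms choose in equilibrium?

A representative firm's profit is π_i = y_i(264.6 − Y) − 23y_i − y_i², with Y = y_i + Σ_{j≠i} y_j.
First-order condition: 241.6 − 4y_i − Σ_{j≠i} y_j = 0.
In a symmetric equilibrium every firm chooses the same y, so Σ_{j≠i} y_j = 4y. The condition becomes 241.6 − 8y = 0, giving y = 241.6/8 = 30.2.

30.2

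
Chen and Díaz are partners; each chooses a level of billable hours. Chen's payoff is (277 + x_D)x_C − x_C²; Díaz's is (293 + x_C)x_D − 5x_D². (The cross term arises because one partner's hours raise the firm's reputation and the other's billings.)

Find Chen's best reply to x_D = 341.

Expanding Chen's payoff: 277x_C + x_Dx_C − x_C².
∂π/∂x_C = 277 + x_D − 2x_C = 0, so x_C = 138.5 + 0.5x_D.
At x_D = 341: x_C = 138.5 + 0.5·341 = 309.

309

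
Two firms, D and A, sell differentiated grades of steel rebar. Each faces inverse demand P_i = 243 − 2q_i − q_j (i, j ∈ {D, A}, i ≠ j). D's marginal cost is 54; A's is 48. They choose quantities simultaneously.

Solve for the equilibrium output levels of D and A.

37.4, 39.4

Firm D's profit: π = q_D(243 − 2q_D − q_A) − 54q_D.
∂π/∂q_D = 189 − 4q_D − q_A = 0 ⇒ q_D = 47.25 − 0.25q_A.
Similarly q_A = 48.75 − 0.25q_D.
Substituting the second reaction function into the first: q_D = 47.25 − 0.25(48.75 − 0.25q_D), which gives 0.9375q_D = 35.0625 ⇒ q_D = 37.4.
Then q_A = 48.75 − 0.25·37.4 = 39.4.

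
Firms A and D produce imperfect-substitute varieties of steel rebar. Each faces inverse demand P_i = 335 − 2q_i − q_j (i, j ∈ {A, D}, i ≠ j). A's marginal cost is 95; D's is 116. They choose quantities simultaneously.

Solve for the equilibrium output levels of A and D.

49.4, 42.4

Firm A's profit: π = q_A(335 − 2q_A − q_D) − 95q_A.
∂π/∂q_A = 240 − 4q_A − q_D = 0 ⇒ q_A = 60 − 0.25q_D.
Similarly q_D = 54.75 − 0.25q_A.
Solving the two reaction functions simultaneously: (1 − (−0.25)(−0.25))q_A = 60 − 0.25·54.75, so 0.9375q_A = 46.3125 and q_A = 49.4.
Then q_D = 54.75 − 0.25·49.4 = 42.4.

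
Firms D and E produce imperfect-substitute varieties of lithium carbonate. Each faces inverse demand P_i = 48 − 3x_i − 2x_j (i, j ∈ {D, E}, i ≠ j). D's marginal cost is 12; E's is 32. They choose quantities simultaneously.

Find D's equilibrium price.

Firm D's profit: π = x_D(48 − 3x_D − 2x_E) − 12x_D.
∂π/∂x_D = 36 − 6x_D − 2x_E = 0 ⇒ x_D = 6 − (1/3)x_E.
Similarly x_E = 8/3 − (1/3)x_D.
Solving the two reaction functions simultaneously: (1 − (−1/3)(−1/3))x_D = 6 − (1/3)·(8/3), so (8/9)x_D = 46/9 and x_D = 5.75.
Then x_E = 8/3 − (1/3)·5.75 = 0.75.
P_D = 48 − 3·5.75 − 2·0.75 = 29.25.

29.25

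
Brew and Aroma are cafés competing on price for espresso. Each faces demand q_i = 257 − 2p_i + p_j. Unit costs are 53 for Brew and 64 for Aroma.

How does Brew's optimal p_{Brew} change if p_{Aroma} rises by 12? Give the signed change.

Brew's profit: π = (p_{Brew} − 53)(257 − 2p_{Brew} + p_{Aroma}).
∂π/∂p_{Brew} = 363 − 4p_{Brew} + p_{Aroma} = 0 ⇒ p_{Brew} = 90.75 + 0.25p_{Aroma}.
The reaction-function slope is 0.25, so a 12-unit rise in p_{Aroma} moves p_{Brew} by 0.25 × 12 = 3. Brew's best response rises — the actions are strategic complements.

3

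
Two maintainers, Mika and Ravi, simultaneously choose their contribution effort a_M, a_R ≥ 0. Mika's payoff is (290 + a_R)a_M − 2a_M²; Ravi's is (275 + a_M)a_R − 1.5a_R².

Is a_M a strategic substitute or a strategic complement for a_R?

strategic complements

Expanding Mika's payoff: 290a_M + a_Ra_M − 2a_M².
∂π/∂a_M = 290 + a_R − 4a_M = 0, so a_M = 72.5 + 0.25a_R.
The best-response slope da_M/da_R = 0.25 > 0: the reaction function is upward-sloping, so the choices are strategic complements.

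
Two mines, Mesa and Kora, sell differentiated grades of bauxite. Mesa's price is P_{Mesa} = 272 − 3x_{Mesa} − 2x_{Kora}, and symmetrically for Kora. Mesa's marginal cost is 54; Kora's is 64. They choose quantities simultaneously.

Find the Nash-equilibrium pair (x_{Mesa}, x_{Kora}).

27.875, 25.375

Mine Mesa's profit: π = x_{Mesa}(272 − 3x_{Mesa} − 2x_{Kora}) − 54x_{Mesa}.
∂π/∂x_{Mesa} = 218 − 6x_{Mesa} − 2x_{Kora} = 0 ⇒ x_{Mesa} = 109/3 − (1/3)x_{Kora}.
Similarly x_{Kora} = 104/3 − (1/3)x_{Mesa}.
Substituting the second reaction function into the first: x_{Mesa} = 109/3 − (1/3)(104/3 − (1/3)x_{Mesa}), which gives (8/9)x_{Mesa} = 223/9 ⇒ x_{Mesa} = 27.875.
Then x_{Kora} = 104/3 − (1/3)·27.875 = 25.375.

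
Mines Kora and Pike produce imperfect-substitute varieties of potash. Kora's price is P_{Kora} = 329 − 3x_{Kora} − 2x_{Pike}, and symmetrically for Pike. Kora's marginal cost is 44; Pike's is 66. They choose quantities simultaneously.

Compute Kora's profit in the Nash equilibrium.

4107

Mine Kora's profit: π = x_{Kora}(329 − 3x_{Kora} − 2x_{Pike}) − 44x_{Kora}.
∂π/∂x_{Kora} = 285 − 6x_{Kora} − 2x_{Pike} = 0 ⇒ x_{Kora} = 47.5 − (1/3)x_{Pike}.
Similarly x_{Pike} = 263/6 − (1/3)x_{Kora}.
Substituting the second reaction function into the first: x_{Kora} = 47.5 − (1/3)(263/6 − (1/3)x_{Kora}), which gives (8/9)x_{Kora} = 296/9 ⇒ x_{Kora} = 37.
Then x_{Pike} = 263/6 − (1/3)·37 = 31.5.
P_{Kora} = 329 − 3·37 − 2·31.5 = 155.
Profit = (155 − 44)·37 = 4107.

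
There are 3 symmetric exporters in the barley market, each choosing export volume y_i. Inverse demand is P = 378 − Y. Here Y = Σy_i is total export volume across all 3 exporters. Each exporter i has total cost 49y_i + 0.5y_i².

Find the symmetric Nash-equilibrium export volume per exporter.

65.8

A representative exporter's profit is π_i = y_i(378 − Y) − 49y_i − 0.5y_i², with Y = y_i + Σ_{j≠i} y_j.
First-order condition: 329 − 3y_i − Σ_{j≠i} y_j = 0.
Imposing symmetry (y_j = y for all j) turns Σ_{j≠i} y_j into 2y, so 329 = 5y and y = 65.8.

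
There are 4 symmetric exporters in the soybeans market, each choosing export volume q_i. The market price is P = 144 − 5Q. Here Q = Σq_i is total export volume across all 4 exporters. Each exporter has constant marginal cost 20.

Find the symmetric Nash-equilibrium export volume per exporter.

4.96

A representative exporter's profit is π_i = q_i(144 − 5Q) − 20q_i, with Q = q_i + Σ_{j≠i} q_j.
First-order condition: 124 − 10q_i − 5Σ_{j≠i} q_j = 0.
With identical exporters, set every q_j = q: then 124 − 10q − 15q = 0, i.e. q = 124/25 = 4.96.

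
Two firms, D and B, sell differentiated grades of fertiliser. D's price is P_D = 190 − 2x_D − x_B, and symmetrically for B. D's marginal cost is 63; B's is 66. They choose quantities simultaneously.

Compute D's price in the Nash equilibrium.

114.2

Firm D's profit: π = x_D(190 − 2x_D − x_B) − 63x_D.
∂π/∂x_D = 127 − 4x_D − x_B = 0 ⇒ x_D = 31.75 − 0.25x_B.
Similarly x_B = 31 − 0.25x_D.
Plugging x_B into D's best response: x_D = 31.75 − 0.25(31 − 0.25x_D) ⇒ 0.9375x_D = 24, so x_D = 25.6.
Then x_B = 31 − 0.25·25.6 = 24.6.
P_D = 190 − 2·25.6 − 24.6 = 114.2.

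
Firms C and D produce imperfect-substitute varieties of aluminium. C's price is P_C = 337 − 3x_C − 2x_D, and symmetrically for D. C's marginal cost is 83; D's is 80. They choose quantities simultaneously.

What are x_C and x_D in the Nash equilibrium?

31.5625, 32.3125

Firm C's profit: π = x_C(337 − 3x_C − 2x_D) − 83x_C.
∂π/∂x_C = 254 − 6x_C − 2x_D = 0 ⇒ x_C = 127/3 − (1/3)x_D.
Similarly x_D = 257/6 − (1/3)x_C.
Solving the two reaction functions simultaneously: (1 − (−1/3)(−1/3))x_C = 127/3 − (1/3)·(257/6), so (8/9)x_C = 505/18 and x_C = 31.5625.
Then x_D = 257/6 − (1/3)·31.5625 = 32.3125.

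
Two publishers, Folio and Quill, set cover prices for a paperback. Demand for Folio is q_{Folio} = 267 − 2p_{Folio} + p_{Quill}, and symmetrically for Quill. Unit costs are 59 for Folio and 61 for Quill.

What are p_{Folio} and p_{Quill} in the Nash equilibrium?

128.6, 129.4

Folio's profit: π = (p_{Folio} − 59)(267 − 2p_{Folio} + p_{Quill}).
∂π/∂p_{Folio} = 385 − 4p_{Folio} + p_{Quill} = 0 ⇒ p_{Folio} = 96.25 + 0.25p_{Quill}.
Similarly p_{Quill} = 97.25 + 0.25p_{Folio}.
Solving the two reaction functions simultaneously: (1 − (0.25)(0.25))p_{Folio} = 96.25 + 0.25·97.25, so 0.9375p_{Folio} = 120.5625 and p_{Folio} = 128.6.
Then p_{Quill} = 97.25 + 0.25·128.6 = 129.4.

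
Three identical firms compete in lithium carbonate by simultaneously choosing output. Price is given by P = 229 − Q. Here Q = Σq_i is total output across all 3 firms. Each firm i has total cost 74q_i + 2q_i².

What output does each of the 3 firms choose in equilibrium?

19.375

A representative firm's profit is π_i = q_i(229 − Q) − 74q_i − 2q_i², with Q = q_i + Σ_{j≠i} q_j.
First-order condition: 155 − 6q_i − Σ_{j≠i} q_j = 0.
Imposing symmetry (q_j = q for all j) turns Σ_{j≠i} q_j into 2q, so 155 = 8q and q = 19.375.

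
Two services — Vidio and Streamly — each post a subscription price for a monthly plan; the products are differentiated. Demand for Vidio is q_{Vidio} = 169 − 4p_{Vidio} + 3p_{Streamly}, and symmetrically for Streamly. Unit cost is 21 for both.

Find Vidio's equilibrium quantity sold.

118.4

Vidio's profit: π = (p_{Vidio} − 21)(169 − 4p_{Vidio} + 3p_{Streamly}).
∂π/∂p_{Vidio} = 253 − 8p_{Vidio} + 3p_{Streamly} = 0 ⇒ p_{Vidio} = 31.625 + 0.375p_{Streamly}.
By symmetry p_{Streamly} = p_{Vidio}; substituting into the reaction function, 0.625p_{Vidio} = 31.625 and p_{Vidio} = 50.6.
q_{Vidio} = 169 − 4·50.6 + 3·50.6 = 118.4.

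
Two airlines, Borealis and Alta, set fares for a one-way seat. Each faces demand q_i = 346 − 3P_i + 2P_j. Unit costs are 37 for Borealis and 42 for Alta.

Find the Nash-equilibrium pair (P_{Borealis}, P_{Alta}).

115.1875, 117.0625

Borealis's profit: π = (P_{Borealis} − 37)(346 − 3P_{Borealis} + 2P_{Alta}).
∂π/∂P_{Borealis} = 457 − 6P_{Borealis} + 2P_{Alta} = 0 ⇒ P_{Borealis} = 457/6 + (1/3)P_{Alta}.
Similarly P_{Alta} = 236/3 + (1/3)P_{Borealis}.
Plugging P_{Alta} into Borealis's best response: P_{Borealis} = 457/6 + (1/3)(236/3 + (1/3)P_{Borealis}) ⇒ (8/9)P_{Borealis} = 1843/18, so P_{Borealis} = 115.1875.
Then P_{Alta} = 236/3 + (1/3)·115.1875 = 117.0625.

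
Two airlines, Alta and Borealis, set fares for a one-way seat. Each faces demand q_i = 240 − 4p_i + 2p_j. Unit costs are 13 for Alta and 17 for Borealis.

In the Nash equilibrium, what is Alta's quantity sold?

Alta's profit: π = (p_{Alta} − 13)(240 − 4p_{Alta} + 2p_{Borealis}).
∂π/∂p_{Alta} = 292 − 8p_{Alta} + 2p_{Borealis} = 0 ⇒ p_{Alta} = 36.5 + 0.25p_{Borealis}.
Similarly p_{Borealis} = 38.5 + 0.25p_{Alta}.
Substituting the second reaction function into the first: p_{Alta} = 36.5 + 0.25(38.5 + 0.25p_{Alta}), which gives 0.9375p_{Alta} = 46.125 ⇒ p_{Alta} = 49.2.
Then p_{Borealis} = 38.5 + 0.25·49.2 = 50.8.
q_{Alta} = 240 − 4·49.2 + 2·50.8 = 144.8.

144.8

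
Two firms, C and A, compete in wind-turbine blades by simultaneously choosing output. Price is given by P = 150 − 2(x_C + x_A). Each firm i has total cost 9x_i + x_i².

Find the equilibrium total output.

35.25

Firm C's profit: π = x_C(150 − 2(x_C + x_A)) − 9x_C − x_C².
∂π/∂x_C = 141 − 6x_C − 2x_A = 0, so x_C = 23.5 − (1/3)x_A.
By symmetry x_A = x_C; substituting into the reaction function, (4/3)x_C = 23.5 and x_C = 17.625.
Total output: 17.625 + 17.625 = 35.25.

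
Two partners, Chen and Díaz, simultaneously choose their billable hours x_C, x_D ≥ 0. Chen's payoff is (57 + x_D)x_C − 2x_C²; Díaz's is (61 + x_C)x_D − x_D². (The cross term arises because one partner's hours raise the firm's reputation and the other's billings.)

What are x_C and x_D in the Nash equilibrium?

25, 43

Expanding Chen's payoff: 57x_C + x_Dx_C − 2x_C².
∂π/∂x_C = 57 + x_D − 4x_C = 0, so x_C = 14.25 + 0.25x_D.
Likewise for Díaz: x_D = 30.5 + 0.5x_C.
Substituting the second reaction function into the first: x_C = 14.25 + 0.25(30.5 + 0.5x_C), which gives 0.875x_C = 21.875 ⇒ x_C = 25.
Then x_D = 30.5 + 0.5·25 = 43.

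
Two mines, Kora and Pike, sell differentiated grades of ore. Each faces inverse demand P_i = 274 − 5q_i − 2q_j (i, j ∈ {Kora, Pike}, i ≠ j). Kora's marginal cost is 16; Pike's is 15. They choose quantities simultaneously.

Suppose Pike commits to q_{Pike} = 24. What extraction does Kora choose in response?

21

Mine Kora's profit: π = q_{Kora}(274 − 5q_{Kora} − 2q_{Pike}) − 16q_{Kora}.
∂π/∂q_{Kora} = 258 − 10q_{Kora} − 2q_{Pike} = 0 ⇒ q_{Kora} = 25.8 − 0.2q_{Pike}.
At q_{Pike} = 24: q_{Kora} = 25.8 − 0.2·24 = 21.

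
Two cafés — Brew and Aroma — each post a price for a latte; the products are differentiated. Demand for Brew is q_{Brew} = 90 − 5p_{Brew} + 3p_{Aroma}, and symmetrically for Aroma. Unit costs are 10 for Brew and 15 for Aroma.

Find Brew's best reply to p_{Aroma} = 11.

17.3

Brew's profit: π = (p_{Brew} − 10)(90 − 5p_{Brew} + 3p_{Aroma}).
∂π/∂p_{Brew} = 140 − 10p_{Brew} + 3p_{Aroma} = 0 ⇒ p_{Brew} = 14 + 0.3p_{Aroma}.
At p_{Aroma} = 11: p_{Brew} = 14 + 0.3·11 = 17.3.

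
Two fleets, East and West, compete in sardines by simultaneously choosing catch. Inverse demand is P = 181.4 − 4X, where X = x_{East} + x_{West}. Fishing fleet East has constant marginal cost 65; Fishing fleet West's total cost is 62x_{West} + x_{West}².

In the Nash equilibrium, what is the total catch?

Fishing fleet East's profit: π = x_{East}(181.4 − 4(x_{East} + x_{West})) − 65x_{East}.
∂π/∂x_{East} = 116.4 − 8x_{East} − 4x_{West} = 0, so x_{East} = 14.55 − 0.5x_{West}.
For West: ∂π/∂x_{West} = 119.4 − 10x_{West} − 4x_{East} = 0 ⇒ x_{West} = 11.94 − 0.4x_{East}.
Solving the two reaction functions simultaneously: (1 − (−0.5)(−0.4))x_{East} = 14.55 − 0.5·11.94, so 0.8x_{East} = 8.58 and x_{East} = 10.725.
Then x_{West} = 11.94 − 0.4·10.725 = 7.65.
Total catch: 10.725 + 7.65 = 18.375.

18.375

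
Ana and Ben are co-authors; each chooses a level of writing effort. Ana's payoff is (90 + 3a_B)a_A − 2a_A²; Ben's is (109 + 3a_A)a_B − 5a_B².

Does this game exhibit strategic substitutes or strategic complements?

strategic complements

Expanding Ana's payoff: 90a_A + 3a_Ba_A − 2a_A².
∂π/∂a_A = 90 + 3a_B − 4a_A = 0, so a_A = 22.5 + 0.75a_B.
The best-response slope da_A/da_B = 0.75 > 0: the reaction function is upward-sloping, so the choices are strategic complements.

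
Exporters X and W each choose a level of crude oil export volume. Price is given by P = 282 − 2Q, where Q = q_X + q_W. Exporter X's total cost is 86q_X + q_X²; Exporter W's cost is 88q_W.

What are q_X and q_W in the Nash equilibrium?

Exporter X's profit: π = q_X(282 − 2(q_X + q_W)) − 86q_X − q_X².
∂π/∂q_X = 196 − 6q_X − 2q_W = 0, so q_X = 98/3 − (1/3)q_W.
For W: ∂π/∂q_W = 194 − 4q_W − 2q_X = 0 ⇒ q_W = 48.5 − 0.5q_X.
Solving the two reaction functions simultaneously: (1 − (−1/3)(−0.5))q_X = 98/3 − (1/3)·48.5, so (5/6)q_X = 16.5 and q_X = 19.8.
Then q_W = 48.5 − 0.5·19.8 = 38.6.

19.8, 38.6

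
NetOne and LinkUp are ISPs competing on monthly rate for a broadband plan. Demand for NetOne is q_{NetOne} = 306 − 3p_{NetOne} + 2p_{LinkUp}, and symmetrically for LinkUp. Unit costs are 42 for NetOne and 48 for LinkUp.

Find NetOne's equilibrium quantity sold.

NetOne's profit: π = (p_{NetOne} − 42)(306 − 3p_{NetOne} + 2p_{LinkUp}).
∂π/∂p_{NetOne} = 432 − 6p_{NetOne} + 2p_{LinkUp} = 0 ⇒ p_{NetOne} = 72 + (1/3)p_{LinkUp}.
Similarly p_{LinkUp} = 75 + (1/3)p_{NetOne}.
Solving the two reaction functions simultaneously: (1 − (1/3)(1/3))p_{NetOne} = 72 + (1/3)·75, so (8/9)p_{NetOne} = 97 and p_{NetOne} = 109.125.
Then p_{LinkUp} = 75 + (1/3)·109.125 = 111.375.
q_{NetOne} = 306 − 3·109.125 + 2·111.375 = 201.375.

201.375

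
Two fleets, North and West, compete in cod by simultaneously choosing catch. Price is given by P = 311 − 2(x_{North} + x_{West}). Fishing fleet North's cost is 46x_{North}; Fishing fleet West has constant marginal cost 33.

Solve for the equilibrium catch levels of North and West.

42, 48.5

Fishing fleet North's profit: π = x_{North}(311 − 2(x_{North} + x_{West})) − 46x_{North}.
∂π/∂x_{North} = 265 − 4x_{North} − 2x_{West} = 0, so x_{North} = 66.25 − 0.5x_{West}.
By the same steps for West: x_{West} = 69.5 − 0.5x_{North}.
Plugging x_{West} into North's best response: x_{North} = 66.25 − 0.5(69.5 − 0.5x_{North}) ⇒ 0.75x_{North} = 31.5, so x_{North} = 42.
Then x_{West} = 69.5 − 0.5·42 = 48.5.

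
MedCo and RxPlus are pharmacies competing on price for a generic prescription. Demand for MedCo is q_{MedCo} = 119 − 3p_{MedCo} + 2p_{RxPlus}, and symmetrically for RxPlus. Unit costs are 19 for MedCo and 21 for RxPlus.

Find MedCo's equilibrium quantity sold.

76.125

MedCo's profit: π = (p_{MedCo} − 19)(119 − 3p_{MedCo} + 2p_{RxPlus}).
∂π/∂p_{MedCo} = 176 − 6p_{MedCo} + 2p_{RxPlus} = 0 ⇒ p_{MedCo} = 88/3 + (1/3)p_{RxPlus}.
Similarly p_{RxPlus} = 91/3 + (1/3)p_{MedCo}.
Substituting the second reaction function into the first: p_{MedCo} = 88/3 + (1/3)(91/3 + (1/3)p_{MedCo}), which gives (8/9)p_{MedCo} = 355/9 ⇒ p_{MedCo} = 44.375.
Then p_{RxPlus} = 91/3 + (1/3)·44.375 = 45.125.
q_{MedCo} = 119 − 3·44.375 + 2·45.125 = 76.125.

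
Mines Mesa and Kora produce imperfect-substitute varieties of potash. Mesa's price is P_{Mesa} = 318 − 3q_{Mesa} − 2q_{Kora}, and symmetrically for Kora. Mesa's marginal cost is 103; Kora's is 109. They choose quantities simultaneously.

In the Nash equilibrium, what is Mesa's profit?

Mine Mesa's profit: π = q_{Mesa}(318 − 3q_{Mesa} − 2q_{Kora}) − 103q_{Mesa}.
∂π/∂q_{Mesa} = 215 − 6q_{Mesa} − 2q_{Kora} = 0 ⇒ q_{Mesa} = 215/6 − (1/3)q_{Kora}.
Similarly q_{Kora} = 209/6 − (1/3)q_{Mesa}.
Plugging q_{Kora} into Mesa's best response: q_{Mesa} = 215/6 − (1/3)(209/6 − (1/3)q_{Mesa}) ⇒ (8/9)q_{Mesa} = 218/9, so q_{Mesa} = 27.25.
Then q_{Kora} = 209/6 − (1/3)·27.25 = 25.75.
P_{Mesa} = 318 − 3·27.25 − 2·25.75 = 184.75.
Profit = (184.75 − 103)·27.25 = 2227.6875.

2227.6875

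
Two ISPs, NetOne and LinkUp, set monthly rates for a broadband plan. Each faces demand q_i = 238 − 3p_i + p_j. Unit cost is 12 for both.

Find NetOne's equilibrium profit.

5495.52

NetOne's profit: π = (p_{NetOne} − 12)(238 − 3p_{NetOne} + p_{LinkUp}).
∂π/∂p_{NetOne} = 274 − 6p_{NetOne} + p_{LinkUp} = 0 ⇒ p_{NetOne} = 137/3 + (1/6)p_{LinkUp}.
Setting p_{NetOne} = p_{LinkUp} in the reaction function: p_{NetOne} = 137/3 + (1/6)p_{NetOne}, so p_{NetOne} = (137/3) / (5/6) = 54.8.
q_{NetOne} = 238 − 3·54.8 + 54.8 = 128.4.
Profit = (54.8 − 12)·128.4 = 5495.52.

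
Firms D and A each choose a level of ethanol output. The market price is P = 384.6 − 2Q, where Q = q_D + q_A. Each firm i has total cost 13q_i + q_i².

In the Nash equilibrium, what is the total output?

Firm D's profit: π = q_D(384.6 − 2(q_D + q_A)) − 13q_D − q_D².
∂π/∂q_D = 371.6 − 6q_D − 2q_A = 0, so q_D = 929/15 − (1/3)q_A.
The game is symmetric, so in equilibrium q_A = q_D: the reaction function gives (4/3)q_D = 929/15, hence q_D = 46.45.
Total output: 46.45 + 46.45 = 92.9.

92.9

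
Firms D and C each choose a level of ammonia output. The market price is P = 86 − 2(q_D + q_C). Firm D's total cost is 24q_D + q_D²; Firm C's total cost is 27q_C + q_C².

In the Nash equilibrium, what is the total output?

15.125

Firm D's profit: π = q_D(86 − 2(q_D + q_C)) − 24q_D − q_D².
∂π/∂q_D = 62 − 6q_D − 2q_C = 0, so q_D = 31/3 − (1/3)q_C.
By the same steps for C: q_C = 59/6 − (1/3)q_D.
Solving the two reaction functions simultaneously: (1 − (−1/3)(−1/3))q_D = 31/3 − (1/3)·(59/6), so (8/9)q_D = 127/18 and q_D = 7.9375.
Then q_C = 59/6 − (1/3)·7.9375 = 7.1875.
Total output: 7.9375 + 7.1875 = 15.125.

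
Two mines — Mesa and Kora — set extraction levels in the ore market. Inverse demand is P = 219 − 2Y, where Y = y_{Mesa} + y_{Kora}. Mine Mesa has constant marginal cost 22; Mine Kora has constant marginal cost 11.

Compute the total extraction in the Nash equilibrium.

67.5

Mine Mesa's profit: π = y_{Mesa}(219 − 2(y_{Mesa} + y_{Kora})) − 22y_{Mesa}.
∂π/∂y_{Mesa} = 197 − 4y_{Mesa} − 2y_{Kora} = 0, so y_{Mesa} = 49.25 − 0.5y_{Kora}.
By the same steps for Kora: y_{Kora} = 52 − 0.5y_{Mesa}.
Plugging y_{Kora} into Mesa's best response: y_{Mesa} = 49.25 − 0.5(52 − 0.5y_{Mesa}) ⇒ 0.75y_{Mesa} = 23.25, so y_{Mesa} = 31.
Then y_{Kora} = 52 − 0.5·31 = 36.5.
Total extraction: 31 + 36.5 = 67.5.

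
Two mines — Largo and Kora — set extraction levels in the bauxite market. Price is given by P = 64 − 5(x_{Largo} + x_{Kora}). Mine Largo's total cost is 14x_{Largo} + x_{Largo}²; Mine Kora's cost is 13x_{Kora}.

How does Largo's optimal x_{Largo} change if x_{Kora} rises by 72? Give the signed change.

Mine Largo's profit: π = x_{Largo}(64 − 5(x_{Largo} + x_{Kora})) − 14x_{Largo} − x_{Largo}².
∂π/∂x_{Largo} = 50 − 12x_{Largo} − 5x_{Kora} = 0, so x_{Largo} = 25/6 − (5/12)x_{Kora}.
The reaction-function slope is −5/12, so a 72-unit rise in x_{Kora} moves x_{Largo} by −5/12 × 72 = −30. Largo's best response falls — the actions are strategic substitutes.

-30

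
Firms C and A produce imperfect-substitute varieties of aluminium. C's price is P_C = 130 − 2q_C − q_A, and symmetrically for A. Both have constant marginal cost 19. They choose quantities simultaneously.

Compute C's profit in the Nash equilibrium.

985.68

Firm C's profit: π = q_C(130 − 2q_C − q_A) − 19q_C.
∂π/∂q_C = 111 − 4q_C − q_A = 0 ⇒ q_C = 27.75 − 0.25q_A.
By symmetry q_A = q_C; substituting into the reaction function, 1.25q_C = 27.75 and q_C = 22.2.
P_C = 130 − 2·22.2 − 22.2 = 63.4.
Profit = (63.4 − 19)·22.2 = 985.68.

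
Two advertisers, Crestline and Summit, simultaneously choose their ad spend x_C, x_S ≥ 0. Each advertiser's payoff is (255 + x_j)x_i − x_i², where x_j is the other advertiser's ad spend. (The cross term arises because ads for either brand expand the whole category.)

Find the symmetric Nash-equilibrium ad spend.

255

Crestline's payoff is (255 + x_S)x_C − x_C².
∂π/∂x_C = 255 + x_S − 2x_C = 0, so x_C = 127.5 + 0.5x_S.
Setting x_C = x_S in the reaction function: x_C = 127.5 + 0.5x_C, so x_C = 127.5 / 0.5 = 255.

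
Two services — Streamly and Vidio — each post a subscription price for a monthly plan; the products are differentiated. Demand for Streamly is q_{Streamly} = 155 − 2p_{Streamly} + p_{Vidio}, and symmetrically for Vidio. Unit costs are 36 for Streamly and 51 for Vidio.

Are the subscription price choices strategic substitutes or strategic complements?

Streamly's profit: π = (p_{Streamly} − 36)(155 − 2p_{Streamly} + p_{Vidio}).
∂π/∂p_{Streamly} = 227 − 4p_{Streamly} + p_{Vidio} = 0 ⇒ p_{Streamly} = 56.75 + 0.25p_{Vidio}.
The best-response slope dp_{Streamly}/dp_{Vidio} = 0.25 > 0: the reaction function is upward-sloping, so the choices are strategic complements.

strategic complements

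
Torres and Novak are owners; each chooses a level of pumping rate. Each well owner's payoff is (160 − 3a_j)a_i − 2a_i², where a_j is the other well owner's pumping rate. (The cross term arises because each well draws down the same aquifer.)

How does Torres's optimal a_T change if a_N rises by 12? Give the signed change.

-9

Torres's payoff is (160 − 3a_N)a_T − 2a_T².
∂π/∂a_T = 160 − 3a_N − 4a_T = 0, so a_T = 40 − 0.75a_N.
The reaction-function slope is −0.75, so a 12-unit rise in a_N moves a_T by −0.75 × 12 = −9. Torres's best response falls — the actions are strategic substitutes.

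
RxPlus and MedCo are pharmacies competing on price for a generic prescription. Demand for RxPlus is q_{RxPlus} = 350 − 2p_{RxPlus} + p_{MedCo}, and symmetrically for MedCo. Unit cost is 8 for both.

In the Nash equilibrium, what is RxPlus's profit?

RxPlus's profit: π = (p_{RxPlus} − 8)(350 − 2p_{RxPlus} + p_{MedCo}).
∂π/∂p_{RxPlus} = 366 − 4p_{RxPlus} + p_{MedCo} = 0 ⇒ p_{RxPlus} = 91.5 + 0.25p_{MedCo}.
By symmetry p_{MedCo} = p_{RxPlus}; substituting into the reaction function, 0.75p_{RxPlus} = 91.5 and p_{RxPlus} = 122.
q_{RxPlus} = 350 − 2·122 + 122 = 228.
Profit = (122 − 8)·228 = 25992.

25992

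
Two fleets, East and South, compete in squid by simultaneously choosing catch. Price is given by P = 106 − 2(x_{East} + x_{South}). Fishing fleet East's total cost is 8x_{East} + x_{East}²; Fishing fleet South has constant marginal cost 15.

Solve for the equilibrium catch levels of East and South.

10.5, 17.5

Fishing fleet East's profit: π = x_{East}(106 − 2(x_{East} + x_{South})) − 8x_{East} − x_{East}².
∂π/∂x_{East} = 98 − 6x_{East} − 2x_{South} = 0, so x_{East} = 49/3 − (1/3)x_{South}.
For South: ∂π/∂x_{South} = 91 − 4x_{South} − 2x_{East} = 0 ⇒ x_{South} = 22.75 − 0.5x_{East}.
Plugging x_{South} into East's best response: x_{East} = 49/3 − (1/3)(22.75 − 0.5x_{East}) ⇒ (5/6)x_{East} = 8.75, so x_{East} = 10.5.
Then x_{South} = 22.75 − 0.5·10.5 = 17.5.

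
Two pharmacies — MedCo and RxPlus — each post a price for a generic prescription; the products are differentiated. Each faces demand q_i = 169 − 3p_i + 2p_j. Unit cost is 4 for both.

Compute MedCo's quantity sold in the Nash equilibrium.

MedCo's profit: π = (p_{MedCo} − 4)(169 − 3p_{MedCo} + 2p_{RxPlus}).
∂π/∂p_{MedCo} = 181 − 6p_{MedCo} + 2p_{RxPlus} = 0 ⇒ p_{MedCo} = 181/6 + (1/3)p_{RxPlus}.
Setting p_{MedCo} = p_{RxPlus} in the reaction function: p_{MedCo} = 181/6 + (1/3)p_{MedCo}, so p_{MedCo} = (181/6) / (2/3) = 45.25.
q_{MedCo} = 169 − 3·45.25 + 2·45.25 = 123.75.

123.75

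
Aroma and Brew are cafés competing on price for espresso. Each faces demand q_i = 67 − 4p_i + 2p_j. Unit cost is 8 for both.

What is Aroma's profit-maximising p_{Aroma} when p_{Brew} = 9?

14.625

Aroma's profit: π = (p_{Aroma} − 8)(67 − 4p_{Aroma} + 2p_{Brew}).
∂π/∂p_{Aroma} = 99 − 8p_{Aroma} + 2p_{Brew} = 0 ⇒ p_{Aroma} = 12.375 + 0.25p_{Brew}.
At p_{Brew} = 9: p_{Aroma} = 12.375 + 0.25·9 = 14.625.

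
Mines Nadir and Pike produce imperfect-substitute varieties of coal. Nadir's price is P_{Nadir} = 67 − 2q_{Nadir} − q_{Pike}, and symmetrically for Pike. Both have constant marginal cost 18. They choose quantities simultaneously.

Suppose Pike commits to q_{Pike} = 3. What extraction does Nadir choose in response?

11.5

Mine Nadir's profit: π = q_{Nadir}(67 − 2q_{Nadir} − q_{Pike}) − 18q_{Nadir}.
∂π/∂q_{Nadir} = 49 − 4q_{Nadir} − q_{Pike} = 0 ⇒ q_{Nadir} = 12.25 − 0.25q_{Pike}.
At q_{Pike} = 3: q_{Nadir} = 12.25 − 0.25·3 = 11.5.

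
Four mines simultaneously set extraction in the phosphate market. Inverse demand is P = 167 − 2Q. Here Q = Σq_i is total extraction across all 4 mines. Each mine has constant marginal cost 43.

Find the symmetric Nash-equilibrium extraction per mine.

12.4

A representative mine's profit is π_i = q_i(167 − 2Q) − 43q_i, with Q = q_i + Σ_{j≠i} q_j.
First-order condition: 124 − 4q_i − 2Σ_{j≠i} q_j = 0.
In a symmetric equilibrium every mine chooses the same q, so Σ_{j≠i} q_j = 3q. The condition becomes 124 − 10q = 0, giving q = 124/10 = 12.4.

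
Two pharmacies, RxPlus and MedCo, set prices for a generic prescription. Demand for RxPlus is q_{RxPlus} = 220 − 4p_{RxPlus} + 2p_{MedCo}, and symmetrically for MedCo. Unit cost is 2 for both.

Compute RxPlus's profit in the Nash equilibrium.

RxPlus's profit: π = (p_{RxPlus} − 2)(220 − 4p_{RxPlus} + 2p_{MedCo}).
∂π/∂p_{RxPlus} = 228 − 8p_{RxPlus} + 2p_{MedCo} = 0 ⇒ p_{RxPlus} = 28.5 + 0.25p_{MedCo}.
By symmetry p_{MedCo} = p_{RxPlus}; substituting into the reaction function, 0.75p_{RxPlus} = 28.5 and p_{RxPlus} = 38.
q_{RxPlus} = 220 − 4·38 + 2·38 = 144.
Profit = (38 − 2)·144 = 5184.

5184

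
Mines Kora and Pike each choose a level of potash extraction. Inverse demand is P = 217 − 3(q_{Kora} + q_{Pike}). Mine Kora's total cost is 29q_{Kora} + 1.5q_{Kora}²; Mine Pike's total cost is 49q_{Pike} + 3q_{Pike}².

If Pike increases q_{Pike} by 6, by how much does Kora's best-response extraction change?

Mine Kora's profit: π = q_{Kora}(217 − 3(q_{Kora} + q_{Pike})) − 29q_{Kora} − 1.5q_{Kora}².
∂π/∂q_{Kora} = 188 − 9q_{Kora} − 3q_{Pike} = 0, so q_{Kora} = 188/9 − (1/3)q_{Pike}.
The reaction-function slope is −1/3, so a 6-unit rise in q_{Pike} moves q_{Kora} by −1/3 × 6 = −2. Kora's best response falls — the actions are strategic substitutes.

-2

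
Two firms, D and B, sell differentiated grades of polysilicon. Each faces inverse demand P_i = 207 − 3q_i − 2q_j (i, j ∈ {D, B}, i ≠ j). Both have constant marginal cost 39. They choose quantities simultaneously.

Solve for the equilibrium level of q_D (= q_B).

21

Firm D's profit: π = q_D(207 − 3q_D − 2q_B) − 39q_D.
∂π/∂q_D = 168 − 6q_D − 2q_B = 0 ⇒ q_D = 28 − (1/3)q_B.
The game is symmetric, so in equilibrium q_B = q_D: the reaction function gives (4/3)q_D = 28, hence q_D = 21.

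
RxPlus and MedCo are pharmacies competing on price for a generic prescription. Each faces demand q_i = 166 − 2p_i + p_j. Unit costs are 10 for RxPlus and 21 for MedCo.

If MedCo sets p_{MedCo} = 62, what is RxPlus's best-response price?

62

RxPlus's profit: π = (p_{RxPlus} − 10)(166 − 2p_{RxPlus} + p_{MedCo}).
∂π/∂p_{RxPlus} = 186 − 4p_{RxPlus} + p_{MedCo} = 0 ⇒ p_{RxPlus} = 46.5 + 0.25p_{MedCo}.
At p_{MedCo} = 62: p_{RxPlus} = 46.5 + 0.25·62 = 62.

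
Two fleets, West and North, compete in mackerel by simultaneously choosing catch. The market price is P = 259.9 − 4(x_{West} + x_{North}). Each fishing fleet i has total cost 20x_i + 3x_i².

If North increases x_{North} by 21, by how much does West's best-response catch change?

-6

Fishing fleet West's profit: π = x_{West}(259.9 − 4(x_{West} + x_{North})) − 20x_{West} − 3x_{West}².
∂π/∂x_{West} = 239.9 − 14x_{West} − 4x_{North} = 0, so x_{West} = 2399/140 − (2/7)x_{North}.
The reaction-function slope is −2/7, so a 21-unit rise in x_{North} moves x_{West} by −2/7 × 21 = −6. West's best response falls — the actions are strategic substitutes.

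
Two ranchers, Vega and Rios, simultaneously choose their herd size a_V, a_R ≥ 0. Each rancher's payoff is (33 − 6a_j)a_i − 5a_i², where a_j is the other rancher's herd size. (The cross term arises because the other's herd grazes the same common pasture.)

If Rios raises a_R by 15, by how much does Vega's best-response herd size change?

Vega's payoff is (33 − 6a_R)a_V − 5a_V².
∂π/∂a_V = 33 − 6a_R − 10a_V = 0, so a_V = 3.3 − 0.6a_R.
The reaction-function slope is −0.6, so a 15-unit rise in a_R moves a_V by −0.6 × 15 = −9. Vega's best response falls — the actions are strategic substitutes.

-9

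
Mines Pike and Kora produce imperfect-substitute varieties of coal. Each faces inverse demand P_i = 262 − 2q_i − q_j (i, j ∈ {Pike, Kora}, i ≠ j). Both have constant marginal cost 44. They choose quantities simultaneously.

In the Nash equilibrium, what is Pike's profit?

Mine Pike's profit: π = q_{Pike}(262 − 2q_{Pike} − q_{Kora}) − 44q_{Pike}.
∂π/∂q_{Pike} = 218 − 4q_{Pike} − q_{Kora} = 0 ⇒ q_{Pike} = 54.5 − 0.25q_{Kora}.
Setting q_{Pike} = q_{Kora} in the reaction function: q_{Pike} = 54.5 − 0.25q_{Pike}, so q_{Pike} = 54.5 / 1.25 = 43.6.
P_{Pike} = 262 − 2·43.6 − 43.6 = 131.2.
Profit = (131.2 − 44)·43.6 = 3801.92.

3801.92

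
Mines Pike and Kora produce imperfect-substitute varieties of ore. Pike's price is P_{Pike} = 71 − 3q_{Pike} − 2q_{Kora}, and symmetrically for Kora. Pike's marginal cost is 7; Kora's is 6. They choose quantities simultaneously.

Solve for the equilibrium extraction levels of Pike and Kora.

7.9375, 8.1875

Mine Pike's profit: π = q_{Pike}(71 − 3q_{Pike} − 2q_{Kora}) − 7q_{Pike}.
∂π/∂q_{Pike} = 64 − 6q_{Pike} − 2q_{Kora} = 0 ⇒ q_{Pike} = 32/3 − (1/3)q_{Kora}.
Similarly q_{Kora} = 65/6 − (1/3)q_{Pike}.
Substituting the second reaction function into the first: q_{Pike} = 32/3 − (1/3)(65/6 − (1/3)q_{Pike}), which gives (8/9)q_{Pike} = 127/18 ⇒ q_{Pike} = 7.9375.
Then q_{Kora} = 65/6 − (1/3)·7.9375 = 8.1875.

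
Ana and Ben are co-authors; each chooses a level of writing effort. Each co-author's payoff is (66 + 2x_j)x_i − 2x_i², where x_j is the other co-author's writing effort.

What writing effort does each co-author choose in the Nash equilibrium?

Ana's payoff is (66 + 2x_B)x_A − 2x_A².
∂π/∂x_A = 66 + 2x_B − 4x_A = 0, so x_A = 16.5 + 0.5x_B.
Setting x_A = x_B in the reaction function: x_A = 16.5 + 0.5x_A, so x_A = 16.5 / 0.5 = 33.

33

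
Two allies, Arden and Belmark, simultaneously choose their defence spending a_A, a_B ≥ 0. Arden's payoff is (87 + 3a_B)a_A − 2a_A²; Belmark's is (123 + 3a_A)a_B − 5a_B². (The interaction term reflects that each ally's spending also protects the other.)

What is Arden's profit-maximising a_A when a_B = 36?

48.75

Expanding Arden's payoff: 87a_A + 3a_Ba_A − 2a_A².
∂π/∂a_A = 87 + 3a_B − 4a_A = 0, so a_A = 21.75 + 0.75a_B.
At a_B = 36: a_A = 21.75 + 0.75·36 = 48.75.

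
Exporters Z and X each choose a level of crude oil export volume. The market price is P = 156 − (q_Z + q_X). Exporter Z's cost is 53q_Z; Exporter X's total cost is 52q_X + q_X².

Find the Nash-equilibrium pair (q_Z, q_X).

Exporter Z's profit: π = q_Z(156 − (q_Z + q_X)) − 53q_Z.
∂π/∂q_Z = 103 − 2q_Z − q_X = 0, so q_Z = 51.5 − 0.5q_X.
For X: ∂π/∂q_X = 104 − 4q_X − q_Z = 0 ⇒ q_X = 26 − 0.25q_Z.
Plugging q_X into Z's best response: q_Z = 51.5 − 0.5(26 − 0.25q_Z) ⇒ 0.875q_Z = 38.5, so q_Z = 44.
Then q_X = 26 − 0.25·44 = 15.

44, 15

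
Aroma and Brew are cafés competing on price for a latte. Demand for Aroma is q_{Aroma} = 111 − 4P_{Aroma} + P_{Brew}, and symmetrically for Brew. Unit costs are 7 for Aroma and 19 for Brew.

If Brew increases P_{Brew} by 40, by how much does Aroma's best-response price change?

Aroma's profit: π = (P_{Aroma} − 7)(111 − 4P_{Aroma} + P_{Brew}).
∂π/∂P_{Aroma} = 139 − 8P_{Aroma} + P_{Brew} = 0 ⇒ P_{Aroma} = 17.375 + 0.125P_{Brew}.
The reaction-function slope is 0.125, so a 40-unit rise in P_{Brew} moves P_{Aroma} by 0.125 × 40 = 5. Aroma's best response rises — the actions are strategic complements.

5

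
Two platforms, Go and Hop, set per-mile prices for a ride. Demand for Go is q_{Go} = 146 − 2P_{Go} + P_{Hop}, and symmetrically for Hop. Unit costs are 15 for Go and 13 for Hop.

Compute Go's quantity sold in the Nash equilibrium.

Go's profit: π = (P_{Go} − 15)(146 − 2P_{Go} + P_{Hop}).
∂π/∂P_{Go} = 176 − 4P_{Go} + P_{Hop} = 0 ⇒ P_{Go} = 44 + 0.25P_{Hop}.
Similarly P_{Hop} = 43 + 0.25P_{Go}.
Solving the two reaction functions simultaneously: (1 − (0.25)(0.25))P_{Go} = 44 + 0.25·43, so 0.9375P_{Go} = 54.75 and P_{Go} = 58.4.
Then P_{Hop} = 43 + 0.25·58.4 = 57.6.
q_{Go} = 146 − 2·58.4 + 57.6 = 86.8.

86.8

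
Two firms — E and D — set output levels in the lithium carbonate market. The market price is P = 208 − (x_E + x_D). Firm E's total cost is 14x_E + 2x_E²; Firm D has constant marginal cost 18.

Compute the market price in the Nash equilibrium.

Firm E's profit: π = x_E(208 − (x_E + x_D)) − 14x_E − 2x_E².
∂π/∂x_E = 194 − 6x_E − x_D = 0, so x_E = 97/3 − (1/6)x_D.
For D: ∂π/∂x_D = 190 − 2x_D − x_E = 0 ⇒ x_D = 95 − 0.5x_E.
Substituting the second reaction function into the first: x_E = 97/3 − (1/6)(95 − 0.5x_E), which gives (11/12)x_E = 16.5 ⇒ x_E = 18.
Then x_D = 95 − 0.5·18 = 86.
Equilibrium price: P = 208 − 104 = 104.

104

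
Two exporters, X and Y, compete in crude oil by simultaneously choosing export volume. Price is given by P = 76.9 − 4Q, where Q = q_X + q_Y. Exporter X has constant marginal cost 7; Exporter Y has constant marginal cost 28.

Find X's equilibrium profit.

Exporter X's profit: π = q_X(76.9 − 4(q_X + q_Y)) − 7q_X.
∂π/∂q_X = 69.9 − 8q_X − 4q_Y = 0, so q_X = 8.7375 − 0.5q_Y.
By the same steps for Y: q_Y = 6.1125 − 0.5q_X.
Plugging q_Y into X's best response: q_X = 8.7375 − 0.5(6.1125 − 0.5q_X) ⇒ 0.75q_X = 909/160, so q_X = 7.575.
Then q_Y = 6.1125 − 0.5·7.575 = 2.325.
Price P = 76.9 − 4·9.9 = 37.3.
X's profit: (37.3 − 7)·7.575 = 229.5225.

229.5225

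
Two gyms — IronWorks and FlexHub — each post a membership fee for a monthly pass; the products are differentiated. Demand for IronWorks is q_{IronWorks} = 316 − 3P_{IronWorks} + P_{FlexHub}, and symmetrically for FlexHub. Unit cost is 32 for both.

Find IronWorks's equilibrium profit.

7620.48

IronWorks's profit: π = (P_{IronWorks} − 32)(316 − 3P_{IronWorks} + P_{FlexHub}).
∂π/∂P_{IronWorks} = 412 − 6P_{IronWorks} + P_{FlexHub} = 0 ⇒ P_{IronWorks} = 206/3 + (1/6)P_{FlexHub}.
By symmetry P_{FlexHub} = P_{IronWorks}; substituting into the reaction function, (5/6)P_{IronWorks} = 206/3 and P_{IronWorks} = 82.4.
q_{IronWorks} = 316 − 3·82.4 + 82.4 = 151.2.
Profit = (82.4 − 32)·151.2 = 7620.48.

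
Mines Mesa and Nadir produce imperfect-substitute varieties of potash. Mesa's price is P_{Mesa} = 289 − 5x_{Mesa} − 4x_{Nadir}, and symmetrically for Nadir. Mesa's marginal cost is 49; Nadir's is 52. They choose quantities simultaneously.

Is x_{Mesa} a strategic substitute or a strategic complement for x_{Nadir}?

Mine Mesa's profit: π = x_{Mesa}(289 − 5x_{Mesa} − 4x_{Nadir}) − 49x_{Mesa}.
∂π/∂x_{Mesa} = 240 − 10x_{Mesa} − 4x_{Nadir} = 0 ⇒ x_{Mesa} = 24 − 0.4x_{Nadir}.
The best-response slope dx_{Mesa}/dx_{Nadir} = −0.4 < 0: the reaction function is downward-sloping, so the choices are strategic substitutes.

strategic substitutes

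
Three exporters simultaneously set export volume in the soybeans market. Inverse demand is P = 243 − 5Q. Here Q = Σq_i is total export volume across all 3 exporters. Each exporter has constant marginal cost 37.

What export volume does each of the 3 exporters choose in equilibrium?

10.3

A representative exporter's profit is π_i = q_i(243 − 5Q) − 37q_i, with Q = q_i + Σ_{j≠i} q_j.
First-order condition: 206 − 10q_i − 5Σ_{j≠i} q_j = 0.
In a symmetric equilibrium every exporter chooses the same q, so Σ_{j≠i} q_j = 2q. The condition becomes 206 − 20q = 0, giving q = 206/20 = 10.3.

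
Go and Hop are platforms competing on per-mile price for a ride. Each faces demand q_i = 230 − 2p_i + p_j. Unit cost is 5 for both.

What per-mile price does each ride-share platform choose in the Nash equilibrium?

Go's profit: π = (p_{Go} − 5)(230 − 2p_{Go} + p_{Hop}).
∂π/∂p_{Go} = 240 − 4p_{Go} + p_{Hop} = 0 ⇒ p_{Go} = 60 + 0.25p_{Hop}.
The game is symmetric, so in equilibrium p_{Hop} = p_{Go}: the reaction function gives 0.75p_{Go} = 60, hence p_{Go} = 80.

80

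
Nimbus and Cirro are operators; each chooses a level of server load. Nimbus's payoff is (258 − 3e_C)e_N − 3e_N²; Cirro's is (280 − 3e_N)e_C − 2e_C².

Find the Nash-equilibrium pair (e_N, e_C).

Expanding Nimbus's payoff: 258e_N − 3e_Ce_N − 3e_N².
∂π/∂e_N = 258 − 3e_C − 6e_N = 0, so e_N = 43 − 0.5e_C.
Likewise for Cirro: e_C = 70 − 0.75e_N.
Substituting the second reaction function into the first: e_N = 43 − 0.5(70 − 0.75e_N), which gives 0.625e_N = 8 ⇒ e_N = 12.8.
Then e_C = 70 − 0.75·12.8 = 60.4.

12.8, 60.4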